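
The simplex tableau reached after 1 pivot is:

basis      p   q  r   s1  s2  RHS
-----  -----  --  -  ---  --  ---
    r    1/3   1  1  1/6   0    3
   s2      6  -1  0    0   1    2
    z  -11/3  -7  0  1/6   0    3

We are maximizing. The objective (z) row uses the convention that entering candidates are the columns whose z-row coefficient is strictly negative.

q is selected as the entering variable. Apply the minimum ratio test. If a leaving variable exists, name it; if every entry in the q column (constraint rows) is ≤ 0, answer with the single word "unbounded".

r

Ratios: row 1 (r): 3/1 = 3; row 2 (s2): entry -1 ≤ 0, skip.
Minimum ratio is in the r row, so r leaves.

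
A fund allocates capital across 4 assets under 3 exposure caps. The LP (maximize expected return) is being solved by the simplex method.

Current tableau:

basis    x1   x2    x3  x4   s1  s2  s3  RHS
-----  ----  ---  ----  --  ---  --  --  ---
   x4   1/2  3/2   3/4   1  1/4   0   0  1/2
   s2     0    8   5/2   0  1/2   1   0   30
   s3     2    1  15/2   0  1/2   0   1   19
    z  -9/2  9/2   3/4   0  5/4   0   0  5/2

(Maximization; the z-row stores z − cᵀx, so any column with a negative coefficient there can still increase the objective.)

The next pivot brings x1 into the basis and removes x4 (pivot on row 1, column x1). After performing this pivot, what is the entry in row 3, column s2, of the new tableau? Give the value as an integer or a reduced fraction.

0

Pivot element is row 1, column x1: 1/2.
Normalize row 1: new (row 1, s2) = 0/(1/2) = 0.
row 3 ← row 3 − 2·(new row 1): 0 − 2·0 = 0.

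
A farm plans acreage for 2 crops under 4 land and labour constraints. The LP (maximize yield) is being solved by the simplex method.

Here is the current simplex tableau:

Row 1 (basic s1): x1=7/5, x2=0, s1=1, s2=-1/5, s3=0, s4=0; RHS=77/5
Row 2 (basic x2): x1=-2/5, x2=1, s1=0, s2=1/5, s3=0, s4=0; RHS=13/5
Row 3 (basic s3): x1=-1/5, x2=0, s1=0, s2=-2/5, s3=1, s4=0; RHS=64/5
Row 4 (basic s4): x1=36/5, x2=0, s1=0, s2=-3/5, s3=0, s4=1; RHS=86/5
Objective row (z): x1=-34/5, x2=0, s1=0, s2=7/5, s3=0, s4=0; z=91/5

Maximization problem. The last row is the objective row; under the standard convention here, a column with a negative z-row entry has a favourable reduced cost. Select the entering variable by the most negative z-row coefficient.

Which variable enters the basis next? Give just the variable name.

x1

Objective-row coefficients: x1: -34/5, x2: 0, s1: 0, s2: 7/5, s3: 0, s4: 0.
The most negative is -34/5 in column x1, so x1 enters.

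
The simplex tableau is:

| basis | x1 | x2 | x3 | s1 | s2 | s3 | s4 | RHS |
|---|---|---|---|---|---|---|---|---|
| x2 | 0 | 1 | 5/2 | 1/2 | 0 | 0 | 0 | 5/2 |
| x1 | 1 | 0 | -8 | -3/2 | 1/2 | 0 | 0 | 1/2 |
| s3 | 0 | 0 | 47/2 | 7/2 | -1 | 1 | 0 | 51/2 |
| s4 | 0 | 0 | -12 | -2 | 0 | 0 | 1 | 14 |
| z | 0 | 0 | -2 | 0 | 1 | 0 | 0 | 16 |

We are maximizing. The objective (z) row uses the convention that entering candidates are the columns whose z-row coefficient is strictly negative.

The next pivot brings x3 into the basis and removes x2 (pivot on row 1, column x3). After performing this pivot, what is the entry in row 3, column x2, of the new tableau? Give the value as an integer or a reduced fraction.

-47/5

Pivot element is row 1, column x3: 5/2.
Normalize row 1: new (row 1, x2) = 1/(5/2) = 2/5.
row 3 ← row 3 − (47/2)·(new row 1): 0 − (47/2)·(2/5) = -47/5.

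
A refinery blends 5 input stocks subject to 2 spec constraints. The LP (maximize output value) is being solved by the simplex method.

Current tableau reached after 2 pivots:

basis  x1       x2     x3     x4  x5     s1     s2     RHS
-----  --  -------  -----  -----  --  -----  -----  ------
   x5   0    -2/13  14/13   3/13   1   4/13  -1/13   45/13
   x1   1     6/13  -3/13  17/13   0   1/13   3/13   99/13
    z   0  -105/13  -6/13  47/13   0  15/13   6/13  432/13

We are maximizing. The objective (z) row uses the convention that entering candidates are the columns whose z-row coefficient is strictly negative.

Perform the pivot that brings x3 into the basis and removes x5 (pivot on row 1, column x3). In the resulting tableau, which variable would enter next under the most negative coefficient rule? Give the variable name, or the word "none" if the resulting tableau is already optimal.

x2

Pivot element 14/13. New z-row = old z-row − (-6/13)·(row 1/(14/13)).
Updated z-row coefficients: x1: 0, x2: -57/7, x3: 0, x4: 26/7, x5: 3/7, s1: 9/7, s2: 3/7.
The most negative is -57/7 in column x2, so x2 would enter next.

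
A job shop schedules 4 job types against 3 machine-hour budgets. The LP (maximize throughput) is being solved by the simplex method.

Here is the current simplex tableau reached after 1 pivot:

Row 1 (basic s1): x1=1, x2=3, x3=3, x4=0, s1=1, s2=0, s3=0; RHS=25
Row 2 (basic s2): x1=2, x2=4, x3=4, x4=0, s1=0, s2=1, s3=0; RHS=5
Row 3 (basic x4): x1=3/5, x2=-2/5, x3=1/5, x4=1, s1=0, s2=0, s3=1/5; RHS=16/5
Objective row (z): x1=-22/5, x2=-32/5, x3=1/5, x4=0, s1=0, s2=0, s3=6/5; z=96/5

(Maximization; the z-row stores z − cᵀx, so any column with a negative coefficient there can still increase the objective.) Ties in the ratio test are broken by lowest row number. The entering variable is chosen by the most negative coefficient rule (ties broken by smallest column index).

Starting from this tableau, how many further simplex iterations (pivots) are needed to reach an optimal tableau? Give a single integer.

2

pivot: x2 in, s2 out → z = 136/5
pivot: x1 in, x2 out → z = 151/5
No improving column remains; optimal.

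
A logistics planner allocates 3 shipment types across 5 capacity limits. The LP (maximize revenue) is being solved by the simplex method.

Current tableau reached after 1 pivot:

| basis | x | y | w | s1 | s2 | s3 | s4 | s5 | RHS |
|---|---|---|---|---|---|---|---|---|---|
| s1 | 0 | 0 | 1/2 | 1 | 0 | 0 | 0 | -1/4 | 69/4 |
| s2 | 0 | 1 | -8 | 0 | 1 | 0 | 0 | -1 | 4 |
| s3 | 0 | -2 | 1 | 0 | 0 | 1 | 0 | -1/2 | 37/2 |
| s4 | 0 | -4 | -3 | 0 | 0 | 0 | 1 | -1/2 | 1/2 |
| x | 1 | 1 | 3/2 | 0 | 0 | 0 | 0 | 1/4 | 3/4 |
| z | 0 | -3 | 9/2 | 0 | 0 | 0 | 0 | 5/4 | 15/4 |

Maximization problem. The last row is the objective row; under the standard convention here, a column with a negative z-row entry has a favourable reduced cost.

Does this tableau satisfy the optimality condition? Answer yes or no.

no

Column y has objective-row coefficient -3, which is negative; an improving pivot exists, so not yet optimal.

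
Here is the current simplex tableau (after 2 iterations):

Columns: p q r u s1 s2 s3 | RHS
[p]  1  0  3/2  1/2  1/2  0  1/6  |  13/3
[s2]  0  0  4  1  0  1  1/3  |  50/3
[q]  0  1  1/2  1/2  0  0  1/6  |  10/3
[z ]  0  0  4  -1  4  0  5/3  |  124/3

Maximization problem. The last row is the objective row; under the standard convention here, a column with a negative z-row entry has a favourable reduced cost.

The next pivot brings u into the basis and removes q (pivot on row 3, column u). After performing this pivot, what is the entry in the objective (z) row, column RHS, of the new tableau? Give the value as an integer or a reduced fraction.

48

Pivot element is row 3, column u: 1/2.
Normalize row 3: new (row 3, RHS) = (10/3)/(1/2) = 20/3.
z-row ← z-row − (-1)·(new row 3): 124/3 − (-1)·(20/3) = 48.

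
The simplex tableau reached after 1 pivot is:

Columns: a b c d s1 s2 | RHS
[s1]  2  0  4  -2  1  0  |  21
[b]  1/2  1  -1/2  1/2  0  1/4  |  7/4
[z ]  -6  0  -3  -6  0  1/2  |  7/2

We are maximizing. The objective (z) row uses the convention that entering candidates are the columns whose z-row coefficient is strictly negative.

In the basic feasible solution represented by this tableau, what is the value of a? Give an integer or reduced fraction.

0

a is nonbasic (not in the basis column), so its value in the current BFS is 0.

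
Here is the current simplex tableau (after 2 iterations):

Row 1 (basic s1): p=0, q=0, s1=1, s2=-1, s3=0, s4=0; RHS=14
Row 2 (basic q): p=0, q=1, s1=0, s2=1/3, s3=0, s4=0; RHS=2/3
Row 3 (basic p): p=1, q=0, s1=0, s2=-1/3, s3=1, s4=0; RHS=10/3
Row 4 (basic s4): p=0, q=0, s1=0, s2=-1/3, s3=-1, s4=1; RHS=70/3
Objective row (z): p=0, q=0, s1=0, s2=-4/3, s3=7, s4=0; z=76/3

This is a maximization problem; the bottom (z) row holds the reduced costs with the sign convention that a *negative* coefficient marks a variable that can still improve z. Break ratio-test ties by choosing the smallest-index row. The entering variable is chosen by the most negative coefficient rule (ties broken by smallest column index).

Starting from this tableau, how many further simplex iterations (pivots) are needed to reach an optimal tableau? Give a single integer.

pivot: s2 in, q out → z = 28
No improving column remains; optimal.

1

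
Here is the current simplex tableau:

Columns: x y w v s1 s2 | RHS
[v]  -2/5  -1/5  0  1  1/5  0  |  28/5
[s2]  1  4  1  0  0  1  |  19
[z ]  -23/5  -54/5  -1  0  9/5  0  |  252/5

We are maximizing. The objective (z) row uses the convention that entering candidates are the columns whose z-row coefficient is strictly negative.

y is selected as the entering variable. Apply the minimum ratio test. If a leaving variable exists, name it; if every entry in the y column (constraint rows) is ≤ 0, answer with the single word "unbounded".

Ratios: row 1 (v): entry -1/5 ≤ 0, skip; row 2 (s2): 19/4 = 19/4.
Minimum ratio is in the s2 row, so s2 leaves.

s2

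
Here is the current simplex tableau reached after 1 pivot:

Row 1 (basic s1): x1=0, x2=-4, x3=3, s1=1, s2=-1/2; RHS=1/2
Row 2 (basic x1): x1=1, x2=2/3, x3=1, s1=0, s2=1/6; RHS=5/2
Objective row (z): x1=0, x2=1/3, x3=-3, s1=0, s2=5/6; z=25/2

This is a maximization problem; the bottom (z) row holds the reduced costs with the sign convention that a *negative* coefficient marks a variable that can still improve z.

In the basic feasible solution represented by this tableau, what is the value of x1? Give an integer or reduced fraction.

5/2

x1 is basic (row 2); its value is the RHS of that row: 5/2.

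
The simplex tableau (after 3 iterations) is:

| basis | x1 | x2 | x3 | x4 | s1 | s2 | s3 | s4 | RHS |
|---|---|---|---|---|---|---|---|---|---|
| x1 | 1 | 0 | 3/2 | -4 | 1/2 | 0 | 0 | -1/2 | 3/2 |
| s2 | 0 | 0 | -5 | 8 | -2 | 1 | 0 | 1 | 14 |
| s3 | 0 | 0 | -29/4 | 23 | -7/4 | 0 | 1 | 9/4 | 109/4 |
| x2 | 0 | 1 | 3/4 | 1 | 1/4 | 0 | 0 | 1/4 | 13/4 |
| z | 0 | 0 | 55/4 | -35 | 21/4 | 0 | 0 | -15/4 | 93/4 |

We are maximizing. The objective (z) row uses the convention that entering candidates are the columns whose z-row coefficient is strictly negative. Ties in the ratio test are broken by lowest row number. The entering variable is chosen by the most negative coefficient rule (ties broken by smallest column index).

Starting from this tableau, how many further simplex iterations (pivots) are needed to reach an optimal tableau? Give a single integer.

pivot: x4 in, s3 out → z = 2977/46
pivot: s4 in, x4 out → z = 206/3
No improving column remains; optimal.

2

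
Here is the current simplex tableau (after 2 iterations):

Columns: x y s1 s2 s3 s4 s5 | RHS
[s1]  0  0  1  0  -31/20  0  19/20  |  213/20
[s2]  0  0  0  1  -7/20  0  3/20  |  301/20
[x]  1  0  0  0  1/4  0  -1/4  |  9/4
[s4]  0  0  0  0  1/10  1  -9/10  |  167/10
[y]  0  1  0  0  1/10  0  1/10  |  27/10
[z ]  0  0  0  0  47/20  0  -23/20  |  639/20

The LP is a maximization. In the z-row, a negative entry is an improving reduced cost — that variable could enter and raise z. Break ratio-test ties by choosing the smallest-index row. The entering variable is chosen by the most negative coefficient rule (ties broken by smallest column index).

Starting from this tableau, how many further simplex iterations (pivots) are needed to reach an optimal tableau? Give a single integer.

pivot: s5 in, s1 out → z = 852/19
No improving column remains; optimal.

1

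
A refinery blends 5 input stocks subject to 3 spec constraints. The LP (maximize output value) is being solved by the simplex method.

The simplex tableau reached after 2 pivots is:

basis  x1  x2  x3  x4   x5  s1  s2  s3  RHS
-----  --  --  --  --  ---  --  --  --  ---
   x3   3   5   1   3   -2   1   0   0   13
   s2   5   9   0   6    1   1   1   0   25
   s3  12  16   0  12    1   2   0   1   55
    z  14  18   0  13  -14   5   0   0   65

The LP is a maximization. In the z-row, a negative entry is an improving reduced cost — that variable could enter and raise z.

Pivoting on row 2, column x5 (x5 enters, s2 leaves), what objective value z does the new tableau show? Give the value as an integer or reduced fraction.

Minimum ratio for x5: 25/1 = 25.
z changes by −(z-row coeff of x5)·ratio = −(-14)·25 = 350.
New z = 65 + 350 = 415.

415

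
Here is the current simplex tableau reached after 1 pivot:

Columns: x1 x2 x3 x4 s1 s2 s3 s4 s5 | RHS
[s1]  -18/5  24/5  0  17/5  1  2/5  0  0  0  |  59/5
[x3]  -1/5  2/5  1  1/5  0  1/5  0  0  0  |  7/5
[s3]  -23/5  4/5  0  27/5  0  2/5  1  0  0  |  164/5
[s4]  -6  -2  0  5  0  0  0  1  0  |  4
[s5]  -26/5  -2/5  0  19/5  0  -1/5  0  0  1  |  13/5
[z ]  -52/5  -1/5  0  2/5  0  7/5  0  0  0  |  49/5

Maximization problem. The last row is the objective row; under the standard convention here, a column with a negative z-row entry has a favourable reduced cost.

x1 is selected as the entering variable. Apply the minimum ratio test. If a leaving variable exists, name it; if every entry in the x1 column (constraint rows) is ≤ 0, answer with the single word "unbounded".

unbounded

x1-column entries: row 1: -18/5, row 2: -1/5, row 3: -23/5, row 4: -6, row 5: -26/5. All ≤ 0, so x1 can increase without bound; the LP is unbounded in this direction.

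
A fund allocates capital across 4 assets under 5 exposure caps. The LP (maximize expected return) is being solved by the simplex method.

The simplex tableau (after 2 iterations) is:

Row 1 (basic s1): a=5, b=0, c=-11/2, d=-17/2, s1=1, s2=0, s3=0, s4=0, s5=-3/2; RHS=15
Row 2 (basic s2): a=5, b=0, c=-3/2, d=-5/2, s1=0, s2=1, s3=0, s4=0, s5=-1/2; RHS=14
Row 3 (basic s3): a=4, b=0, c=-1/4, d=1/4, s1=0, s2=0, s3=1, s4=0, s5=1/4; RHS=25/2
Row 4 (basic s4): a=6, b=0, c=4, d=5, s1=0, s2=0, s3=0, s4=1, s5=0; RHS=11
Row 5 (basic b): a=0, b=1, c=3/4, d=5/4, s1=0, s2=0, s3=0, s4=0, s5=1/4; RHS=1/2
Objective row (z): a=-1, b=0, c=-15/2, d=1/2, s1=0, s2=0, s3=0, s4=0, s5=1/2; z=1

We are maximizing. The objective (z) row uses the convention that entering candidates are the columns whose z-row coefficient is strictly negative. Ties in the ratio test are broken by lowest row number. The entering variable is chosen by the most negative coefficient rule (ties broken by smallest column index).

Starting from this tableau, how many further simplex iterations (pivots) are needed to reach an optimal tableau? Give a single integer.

pivot: c in, b out → z = 6
pivot: a in, s4 out → z = 133/18
No improving column remains; optimal.

2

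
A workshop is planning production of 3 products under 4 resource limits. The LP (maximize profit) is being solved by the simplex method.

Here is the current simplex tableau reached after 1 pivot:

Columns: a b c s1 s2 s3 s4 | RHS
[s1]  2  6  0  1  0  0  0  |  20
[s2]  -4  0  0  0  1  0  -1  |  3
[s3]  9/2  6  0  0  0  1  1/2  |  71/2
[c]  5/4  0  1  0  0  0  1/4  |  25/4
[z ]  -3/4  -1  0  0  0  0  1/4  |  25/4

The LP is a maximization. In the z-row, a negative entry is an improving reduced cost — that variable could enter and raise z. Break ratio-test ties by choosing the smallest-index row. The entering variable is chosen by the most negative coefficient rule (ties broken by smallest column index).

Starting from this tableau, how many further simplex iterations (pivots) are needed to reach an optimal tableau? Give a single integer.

2

pivot: b in, s1 out → z = 115/12
pivot: a in, c out → z = 35/3
No improving column remains; optimal.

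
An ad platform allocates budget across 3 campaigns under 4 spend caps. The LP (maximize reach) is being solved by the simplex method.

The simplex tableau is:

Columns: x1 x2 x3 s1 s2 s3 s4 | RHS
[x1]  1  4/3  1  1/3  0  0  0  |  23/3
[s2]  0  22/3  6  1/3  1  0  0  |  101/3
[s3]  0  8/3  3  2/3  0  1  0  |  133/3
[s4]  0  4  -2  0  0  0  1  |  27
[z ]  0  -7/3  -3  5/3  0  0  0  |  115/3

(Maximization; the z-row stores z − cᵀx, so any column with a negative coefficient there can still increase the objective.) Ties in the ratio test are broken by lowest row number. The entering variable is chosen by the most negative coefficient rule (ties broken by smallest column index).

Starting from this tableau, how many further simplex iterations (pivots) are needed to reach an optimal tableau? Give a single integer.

pivot: x3 in, s2 out → z = 331/6
No improving column remains; optimal.

1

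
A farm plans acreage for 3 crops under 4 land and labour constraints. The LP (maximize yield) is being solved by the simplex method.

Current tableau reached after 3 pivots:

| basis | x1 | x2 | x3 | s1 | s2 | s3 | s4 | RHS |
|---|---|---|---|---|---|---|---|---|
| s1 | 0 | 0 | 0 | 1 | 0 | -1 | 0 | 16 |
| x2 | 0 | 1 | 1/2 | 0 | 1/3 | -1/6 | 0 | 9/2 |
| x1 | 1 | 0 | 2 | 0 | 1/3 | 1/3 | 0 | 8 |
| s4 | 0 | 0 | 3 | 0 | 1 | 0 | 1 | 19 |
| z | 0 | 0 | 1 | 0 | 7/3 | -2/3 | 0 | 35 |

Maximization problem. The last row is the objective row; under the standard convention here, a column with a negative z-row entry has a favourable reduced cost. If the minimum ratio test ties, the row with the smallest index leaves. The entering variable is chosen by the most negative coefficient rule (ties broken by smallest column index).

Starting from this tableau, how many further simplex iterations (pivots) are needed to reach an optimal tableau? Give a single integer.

pivot: s3 in, x1 out → z = 51
No improving column remains; optimal.

1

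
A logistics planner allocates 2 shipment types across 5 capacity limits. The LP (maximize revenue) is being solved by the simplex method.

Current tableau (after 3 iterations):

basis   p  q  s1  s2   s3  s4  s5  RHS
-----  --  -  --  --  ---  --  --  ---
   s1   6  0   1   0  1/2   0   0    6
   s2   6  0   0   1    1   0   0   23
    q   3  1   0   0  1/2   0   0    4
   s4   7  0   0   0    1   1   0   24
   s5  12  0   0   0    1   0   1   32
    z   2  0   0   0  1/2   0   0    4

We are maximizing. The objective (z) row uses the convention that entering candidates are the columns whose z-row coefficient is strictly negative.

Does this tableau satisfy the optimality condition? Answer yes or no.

yes

No objective-row coefficient is strictly negative, so no entering variable exists; the tableau is optimal.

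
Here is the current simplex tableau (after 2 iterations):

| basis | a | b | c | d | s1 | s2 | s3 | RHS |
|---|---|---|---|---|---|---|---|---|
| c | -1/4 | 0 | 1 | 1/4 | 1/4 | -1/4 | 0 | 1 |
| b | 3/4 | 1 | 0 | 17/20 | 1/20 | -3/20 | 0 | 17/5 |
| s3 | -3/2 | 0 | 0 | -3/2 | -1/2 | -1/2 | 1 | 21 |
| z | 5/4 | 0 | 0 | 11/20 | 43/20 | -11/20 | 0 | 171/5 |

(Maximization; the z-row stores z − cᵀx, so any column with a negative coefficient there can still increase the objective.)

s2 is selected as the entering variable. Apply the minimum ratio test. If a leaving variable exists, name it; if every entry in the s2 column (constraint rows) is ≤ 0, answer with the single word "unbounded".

unbounded

s2-column entries: row 1: -1/4, row 2: -3/20, row 3: -1/2. All ≤ 0, so s2 can increase without bound; the LP is unbounded in this direction.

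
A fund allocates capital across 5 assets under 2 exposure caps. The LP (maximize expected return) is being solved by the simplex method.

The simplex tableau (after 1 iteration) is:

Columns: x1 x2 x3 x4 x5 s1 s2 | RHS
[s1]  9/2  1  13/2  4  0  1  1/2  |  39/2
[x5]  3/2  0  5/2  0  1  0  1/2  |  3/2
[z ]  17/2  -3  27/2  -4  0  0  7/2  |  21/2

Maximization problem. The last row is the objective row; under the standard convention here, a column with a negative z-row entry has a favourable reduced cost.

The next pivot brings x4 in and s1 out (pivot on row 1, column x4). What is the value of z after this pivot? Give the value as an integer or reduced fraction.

30

Minimum ratio for x4: (39/2)/4 = 39/8.
z changes by −(z-row coeff of x4)·ratio = −(-4)·(39/8) = 39/2.
New z = 21/2 + (39/2) = 30.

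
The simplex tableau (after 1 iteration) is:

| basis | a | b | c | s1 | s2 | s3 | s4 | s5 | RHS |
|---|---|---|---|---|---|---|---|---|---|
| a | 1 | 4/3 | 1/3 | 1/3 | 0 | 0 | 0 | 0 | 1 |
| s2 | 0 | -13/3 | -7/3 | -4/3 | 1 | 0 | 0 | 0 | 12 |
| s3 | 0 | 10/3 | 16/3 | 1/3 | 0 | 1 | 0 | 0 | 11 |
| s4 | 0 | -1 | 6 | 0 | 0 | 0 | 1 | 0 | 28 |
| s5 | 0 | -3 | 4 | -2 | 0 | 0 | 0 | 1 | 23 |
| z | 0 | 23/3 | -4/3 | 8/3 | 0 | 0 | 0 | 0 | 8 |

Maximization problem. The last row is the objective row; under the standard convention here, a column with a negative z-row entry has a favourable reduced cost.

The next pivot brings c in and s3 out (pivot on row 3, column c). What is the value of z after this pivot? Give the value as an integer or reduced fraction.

43/4

Minimum ratio for c: 11/(16/3) = 33/16.
z changes by −(z-row coeff of c)·ratio = −(-4/3)·(33/16) = 11/4.
New z = 8 + (11/4) = 43/4.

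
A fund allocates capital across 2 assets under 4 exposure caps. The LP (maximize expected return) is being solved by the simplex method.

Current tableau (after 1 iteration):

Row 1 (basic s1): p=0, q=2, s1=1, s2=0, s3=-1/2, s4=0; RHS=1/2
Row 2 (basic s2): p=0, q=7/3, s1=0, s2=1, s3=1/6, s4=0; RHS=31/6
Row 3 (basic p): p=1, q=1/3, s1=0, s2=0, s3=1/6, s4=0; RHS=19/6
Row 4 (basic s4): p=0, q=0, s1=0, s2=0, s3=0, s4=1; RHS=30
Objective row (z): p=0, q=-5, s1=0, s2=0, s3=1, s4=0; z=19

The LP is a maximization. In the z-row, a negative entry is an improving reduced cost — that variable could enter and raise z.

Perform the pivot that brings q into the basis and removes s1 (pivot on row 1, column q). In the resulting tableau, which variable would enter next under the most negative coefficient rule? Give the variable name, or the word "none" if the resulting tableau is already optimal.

s3

Pivot element 2. New z-row = old z-row − (-5)·(row 1/2).
Updated z-row coefficients: p: 0, q: 0, s1: 5/2, s2: 0, s3: -1/4, s4: 0.
The most negative is -1/4 in column s3, so s3 would enter next.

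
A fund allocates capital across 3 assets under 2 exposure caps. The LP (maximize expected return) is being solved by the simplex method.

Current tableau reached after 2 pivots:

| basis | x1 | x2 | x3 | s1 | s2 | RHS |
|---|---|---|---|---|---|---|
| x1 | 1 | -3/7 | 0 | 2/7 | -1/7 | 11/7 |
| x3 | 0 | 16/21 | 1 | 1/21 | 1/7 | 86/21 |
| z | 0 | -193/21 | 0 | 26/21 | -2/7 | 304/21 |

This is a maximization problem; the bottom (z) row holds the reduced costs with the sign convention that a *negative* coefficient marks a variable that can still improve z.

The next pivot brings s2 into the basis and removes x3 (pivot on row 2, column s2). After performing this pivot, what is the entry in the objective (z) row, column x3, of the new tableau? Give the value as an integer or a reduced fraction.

Pivot element is row 2, column s2: 1/7.
Normalize row 2: new (row 2, x3) = 1/(1/7) = 7.
z-row ← z-row − (-2/7)·(new row 2): 0 − (-2/7)·7 = 2.

2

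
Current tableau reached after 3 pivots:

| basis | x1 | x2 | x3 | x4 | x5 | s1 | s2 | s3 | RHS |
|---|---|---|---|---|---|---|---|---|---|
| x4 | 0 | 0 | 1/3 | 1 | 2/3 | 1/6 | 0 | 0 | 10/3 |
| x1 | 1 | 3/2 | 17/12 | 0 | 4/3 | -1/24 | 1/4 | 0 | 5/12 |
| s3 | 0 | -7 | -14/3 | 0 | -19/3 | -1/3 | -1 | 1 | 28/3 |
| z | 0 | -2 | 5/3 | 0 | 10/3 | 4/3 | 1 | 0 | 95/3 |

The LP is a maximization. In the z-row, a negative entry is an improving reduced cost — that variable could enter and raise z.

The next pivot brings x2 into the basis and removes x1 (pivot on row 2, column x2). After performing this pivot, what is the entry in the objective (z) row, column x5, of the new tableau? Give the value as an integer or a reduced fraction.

46/9

Pivot element is row 2, column x2: 3/2.
Normalize row 2: new (row 2, x5) = (4/3)/(3/2) = 8/9.
z-row ← z-row − (-2)·(new row 2): 10/3 − (-2)·(8/9) = 46/9.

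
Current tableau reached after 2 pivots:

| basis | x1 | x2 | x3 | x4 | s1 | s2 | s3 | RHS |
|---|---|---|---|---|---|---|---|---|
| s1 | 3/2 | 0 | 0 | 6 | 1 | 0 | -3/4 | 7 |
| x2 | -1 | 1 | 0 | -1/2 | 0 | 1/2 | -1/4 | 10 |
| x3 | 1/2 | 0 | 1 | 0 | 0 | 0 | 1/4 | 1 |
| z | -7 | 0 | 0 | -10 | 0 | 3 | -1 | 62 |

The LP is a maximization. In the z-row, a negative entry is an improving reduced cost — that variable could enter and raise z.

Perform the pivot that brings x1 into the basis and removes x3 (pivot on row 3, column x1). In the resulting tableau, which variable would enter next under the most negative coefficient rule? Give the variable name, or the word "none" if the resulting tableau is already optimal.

Pivot element 1/2. New z-row = old z-row − (-7)·(row 3/(1/2)).
Updated z-row coefficients: x1: 0, x2: 0, x3: 14, x4: -10, s1: 0, s2: 3, s3: 5/2.
The most negative is -10 in column x4, so x4 would enter next.

x4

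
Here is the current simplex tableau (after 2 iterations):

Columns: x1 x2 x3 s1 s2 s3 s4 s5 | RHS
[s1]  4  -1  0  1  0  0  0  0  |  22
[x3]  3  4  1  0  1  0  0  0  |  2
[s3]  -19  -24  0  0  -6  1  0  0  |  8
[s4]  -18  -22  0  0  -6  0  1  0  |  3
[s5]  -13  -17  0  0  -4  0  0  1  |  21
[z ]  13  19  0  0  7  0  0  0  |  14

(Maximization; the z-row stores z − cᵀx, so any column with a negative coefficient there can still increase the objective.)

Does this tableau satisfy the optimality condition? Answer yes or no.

No objective-row coefficient is strictly negative, so no entering variable exists; the tableau is optimal.

yes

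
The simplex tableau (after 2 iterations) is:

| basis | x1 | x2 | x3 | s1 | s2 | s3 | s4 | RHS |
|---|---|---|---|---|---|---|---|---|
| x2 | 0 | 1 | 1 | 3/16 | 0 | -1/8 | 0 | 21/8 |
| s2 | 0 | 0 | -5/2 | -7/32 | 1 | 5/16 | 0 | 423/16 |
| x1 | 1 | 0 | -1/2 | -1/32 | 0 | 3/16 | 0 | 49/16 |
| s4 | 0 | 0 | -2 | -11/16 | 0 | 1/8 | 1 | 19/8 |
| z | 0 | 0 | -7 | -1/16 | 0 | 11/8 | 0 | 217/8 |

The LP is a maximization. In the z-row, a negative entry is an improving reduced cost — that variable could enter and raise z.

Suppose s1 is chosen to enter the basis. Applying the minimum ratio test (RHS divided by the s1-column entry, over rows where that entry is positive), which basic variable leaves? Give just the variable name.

Ratios: row 1 (x2): (21/8)/(3/16) = 14; row 2 (s2): entry -7/32 ≤ 0, skip; row 3 (x1): entry -1/32 ≤ 0, skip; row 4 (s4): entry -11/16 ≤ 0, skip.
Minimum ratio 14 is in the x2 row, so x2 leaves.

x2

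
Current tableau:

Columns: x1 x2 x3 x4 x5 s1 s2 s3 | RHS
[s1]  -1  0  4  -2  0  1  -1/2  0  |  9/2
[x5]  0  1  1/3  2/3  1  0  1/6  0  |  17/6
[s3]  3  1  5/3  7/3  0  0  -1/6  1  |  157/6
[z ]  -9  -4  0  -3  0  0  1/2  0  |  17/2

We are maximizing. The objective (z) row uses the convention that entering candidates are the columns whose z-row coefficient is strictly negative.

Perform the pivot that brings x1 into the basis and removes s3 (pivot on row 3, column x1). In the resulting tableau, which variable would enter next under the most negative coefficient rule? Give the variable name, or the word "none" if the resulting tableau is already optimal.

x2

Pivot element 3. New z-row = old z-row − (-9)·(row 3/3).
Updated z-row coefficients: x1: 0, x2: -1, x3: 5, x4: 4, x5: 0, s1: 0, s2: 0, s3: 3.
The most negative is -1 in column x2, so x2 would enter next.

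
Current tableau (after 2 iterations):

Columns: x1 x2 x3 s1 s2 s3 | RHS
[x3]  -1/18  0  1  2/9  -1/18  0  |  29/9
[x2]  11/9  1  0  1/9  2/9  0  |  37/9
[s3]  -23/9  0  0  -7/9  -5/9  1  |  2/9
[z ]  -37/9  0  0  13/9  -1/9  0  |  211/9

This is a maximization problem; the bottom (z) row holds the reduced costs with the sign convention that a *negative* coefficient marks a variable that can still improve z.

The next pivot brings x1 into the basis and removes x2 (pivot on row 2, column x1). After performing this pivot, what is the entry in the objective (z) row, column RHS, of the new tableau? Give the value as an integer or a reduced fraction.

Pivot element is row 2, column x1: 11/9.
Normalize row 2: new (row 2, RHS) = (37/9)/(11/9) = 37/11.
z-row ← z-row − (-37/9)·(new row 2): 211/9 − (-37/9)·(37/11) = 410/11.

410/11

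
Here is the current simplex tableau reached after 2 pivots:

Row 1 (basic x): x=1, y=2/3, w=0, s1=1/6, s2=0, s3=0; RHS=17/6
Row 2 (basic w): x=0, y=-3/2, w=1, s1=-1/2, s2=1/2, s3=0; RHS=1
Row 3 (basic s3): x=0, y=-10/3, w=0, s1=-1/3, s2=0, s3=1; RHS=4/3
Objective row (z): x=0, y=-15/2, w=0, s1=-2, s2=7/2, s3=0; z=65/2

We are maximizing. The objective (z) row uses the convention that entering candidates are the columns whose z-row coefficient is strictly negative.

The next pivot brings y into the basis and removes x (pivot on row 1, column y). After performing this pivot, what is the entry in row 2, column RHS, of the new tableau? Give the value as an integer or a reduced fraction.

Pivot element is row 1, column y: 2/3.
Normalize row 1: new (row 1, RHS) = (17/6)/(2/3) = 17/4.
row 2 ← row 2 − (-3/2)·(new row 1): 1 − (-3/2)·(17/4) = 59/8.

59/8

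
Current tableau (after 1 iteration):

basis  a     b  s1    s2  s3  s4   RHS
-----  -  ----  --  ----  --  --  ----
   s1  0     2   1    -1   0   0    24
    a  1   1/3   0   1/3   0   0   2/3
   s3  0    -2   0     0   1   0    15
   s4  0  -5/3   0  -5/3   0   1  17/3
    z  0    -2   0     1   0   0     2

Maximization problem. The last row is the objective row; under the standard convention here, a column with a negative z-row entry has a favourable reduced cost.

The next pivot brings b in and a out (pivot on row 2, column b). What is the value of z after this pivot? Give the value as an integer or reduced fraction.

6

Minimum ratio for b: (2/3)/(1/3) = 2.
z changes by −(z-row coeff of b)·ratio = −(-2)·2 = 4.
New z = 2 + 4 = 6.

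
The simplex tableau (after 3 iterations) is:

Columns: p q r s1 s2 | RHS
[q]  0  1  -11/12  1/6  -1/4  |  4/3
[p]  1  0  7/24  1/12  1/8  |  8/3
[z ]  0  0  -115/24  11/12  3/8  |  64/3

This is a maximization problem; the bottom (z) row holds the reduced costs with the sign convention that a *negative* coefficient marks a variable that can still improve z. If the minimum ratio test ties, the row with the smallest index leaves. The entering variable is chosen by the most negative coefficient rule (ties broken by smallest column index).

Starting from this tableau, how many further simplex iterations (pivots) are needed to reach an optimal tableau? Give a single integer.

1

pivot: r in, p out → z = 456/7
No improving column remains; optimal.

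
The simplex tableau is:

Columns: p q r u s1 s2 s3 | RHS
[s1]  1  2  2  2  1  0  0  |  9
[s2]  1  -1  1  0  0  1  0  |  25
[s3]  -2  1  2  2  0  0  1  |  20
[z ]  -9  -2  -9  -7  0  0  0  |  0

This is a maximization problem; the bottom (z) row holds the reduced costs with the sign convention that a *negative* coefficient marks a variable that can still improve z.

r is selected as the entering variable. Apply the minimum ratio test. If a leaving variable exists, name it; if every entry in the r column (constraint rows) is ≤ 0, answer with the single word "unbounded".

Ratios: row 1 (s1): 9/2 = 9/2; row 2 (s2): 25/1 = 25; row 3 (s3): 20/2 = 10.
Minimum ratio is in the s1 row, so s1 leaves.

s1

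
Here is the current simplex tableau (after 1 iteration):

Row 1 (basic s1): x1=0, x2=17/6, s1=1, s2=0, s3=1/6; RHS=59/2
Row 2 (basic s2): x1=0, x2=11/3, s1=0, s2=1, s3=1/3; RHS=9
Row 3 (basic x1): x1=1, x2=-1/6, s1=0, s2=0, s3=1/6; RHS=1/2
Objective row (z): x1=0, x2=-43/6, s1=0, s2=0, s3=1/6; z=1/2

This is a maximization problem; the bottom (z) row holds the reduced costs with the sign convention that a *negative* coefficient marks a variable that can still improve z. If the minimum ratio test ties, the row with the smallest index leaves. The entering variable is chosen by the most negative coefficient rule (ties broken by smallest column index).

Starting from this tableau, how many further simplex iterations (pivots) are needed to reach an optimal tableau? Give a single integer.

pivot: x2 in, s2 out → z = 199/11
No improving column remains; optimal.

1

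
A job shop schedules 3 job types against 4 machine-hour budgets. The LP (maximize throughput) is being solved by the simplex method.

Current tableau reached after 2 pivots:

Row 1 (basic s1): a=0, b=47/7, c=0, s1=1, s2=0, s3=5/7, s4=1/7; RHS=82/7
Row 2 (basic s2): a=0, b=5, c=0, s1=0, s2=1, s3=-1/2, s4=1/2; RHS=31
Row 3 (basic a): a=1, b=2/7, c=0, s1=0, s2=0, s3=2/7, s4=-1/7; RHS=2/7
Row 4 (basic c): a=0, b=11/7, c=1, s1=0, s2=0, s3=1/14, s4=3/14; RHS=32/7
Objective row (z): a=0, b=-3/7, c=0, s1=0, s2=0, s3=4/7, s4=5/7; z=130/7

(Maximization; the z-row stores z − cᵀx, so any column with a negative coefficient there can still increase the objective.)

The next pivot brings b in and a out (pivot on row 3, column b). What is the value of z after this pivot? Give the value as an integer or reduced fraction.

Minimum ratio for b: (2/7)/(2/7) = 1.
z changes by −(z-row coeff of b)·ratio = −(-3/7)·1 = 3/7.
New z = 130/7 + (3/7) = 19.

19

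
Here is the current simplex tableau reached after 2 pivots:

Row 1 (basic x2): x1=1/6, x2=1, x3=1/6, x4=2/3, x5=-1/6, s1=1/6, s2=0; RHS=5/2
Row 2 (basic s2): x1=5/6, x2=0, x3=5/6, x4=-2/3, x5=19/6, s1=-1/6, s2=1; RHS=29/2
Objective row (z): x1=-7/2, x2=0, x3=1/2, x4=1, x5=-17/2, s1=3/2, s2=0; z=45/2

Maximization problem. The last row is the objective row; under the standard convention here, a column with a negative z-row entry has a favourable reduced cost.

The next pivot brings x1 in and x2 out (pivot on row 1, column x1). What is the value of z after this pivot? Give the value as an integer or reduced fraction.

Minimum ratio for x1: (5/2)/(1/6) = 15.
z changes by −(z-row coeff of x1)·ratio = −(-7/2)·15 = 105/2.
New z = 45/2 + (105/2) = 75.

75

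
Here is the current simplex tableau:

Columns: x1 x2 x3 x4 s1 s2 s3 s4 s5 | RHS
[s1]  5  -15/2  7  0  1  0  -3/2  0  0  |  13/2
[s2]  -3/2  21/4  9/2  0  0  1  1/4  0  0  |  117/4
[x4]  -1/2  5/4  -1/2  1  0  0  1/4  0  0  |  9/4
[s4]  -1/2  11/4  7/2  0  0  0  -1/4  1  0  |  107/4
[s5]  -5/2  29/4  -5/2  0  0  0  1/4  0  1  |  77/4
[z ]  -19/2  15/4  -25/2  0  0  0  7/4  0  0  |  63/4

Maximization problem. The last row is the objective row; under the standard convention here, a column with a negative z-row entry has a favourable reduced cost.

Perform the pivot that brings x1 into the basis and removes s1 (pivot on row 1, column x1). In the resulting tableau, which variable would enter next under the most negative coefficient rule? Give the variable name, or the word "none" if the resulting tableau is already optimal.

x2

Pivot element 5. New z-row = old z-row − (-19/2)·(row 1/5).
Updated z-row coefficients: x1: 0, x2: -21/2, x3: 4/5, x4: 0, s1: 19/10, s2: 0, s3: -11/10, s4: 0, s5: 0.
The most negative is -21/2 in column x2, so x2 would enter next.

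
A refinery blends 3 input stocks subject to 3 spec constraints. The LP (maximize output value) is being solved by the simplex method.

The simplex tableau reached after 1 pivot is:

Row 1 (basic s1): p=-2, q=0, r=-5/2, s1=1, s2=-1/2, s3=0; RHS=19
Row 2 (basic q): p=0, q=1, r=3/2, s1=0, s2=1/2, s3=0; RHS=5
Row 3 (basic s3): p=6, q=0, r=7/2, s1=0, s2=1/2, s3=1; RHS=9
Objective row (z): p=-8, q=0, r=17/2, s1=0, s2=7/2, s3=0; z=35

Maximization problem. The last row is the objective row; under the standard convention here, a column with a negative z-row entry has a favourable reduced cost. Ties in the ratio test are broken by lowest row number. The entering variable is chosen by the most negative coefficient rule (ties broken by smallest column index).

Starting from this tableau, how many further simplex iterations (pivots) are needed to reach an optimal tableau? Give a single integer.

pivot: p in, s3 out → z = 47
No improving column remains; optimal.

1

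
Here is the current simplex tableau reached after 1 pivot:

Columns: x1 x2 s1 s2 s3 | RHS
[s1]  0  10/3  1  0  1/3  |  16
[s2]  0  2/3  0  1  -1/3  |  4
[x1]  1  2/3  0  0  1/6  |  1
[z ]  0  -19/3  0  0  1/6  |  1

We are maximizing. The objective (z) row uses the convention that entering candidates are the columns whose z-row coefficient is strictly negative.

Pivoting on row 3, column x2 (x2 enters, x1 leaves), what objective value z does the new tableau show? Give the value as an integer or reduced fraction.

21/2

Minimum ratio for x2: 1/(2/3) = 3/2.
z changes by −(z-row coeff of x2)·ratio = −(-19/3)·(3/2) = 19/2.
New z = 1 + (19/2) = 21/2.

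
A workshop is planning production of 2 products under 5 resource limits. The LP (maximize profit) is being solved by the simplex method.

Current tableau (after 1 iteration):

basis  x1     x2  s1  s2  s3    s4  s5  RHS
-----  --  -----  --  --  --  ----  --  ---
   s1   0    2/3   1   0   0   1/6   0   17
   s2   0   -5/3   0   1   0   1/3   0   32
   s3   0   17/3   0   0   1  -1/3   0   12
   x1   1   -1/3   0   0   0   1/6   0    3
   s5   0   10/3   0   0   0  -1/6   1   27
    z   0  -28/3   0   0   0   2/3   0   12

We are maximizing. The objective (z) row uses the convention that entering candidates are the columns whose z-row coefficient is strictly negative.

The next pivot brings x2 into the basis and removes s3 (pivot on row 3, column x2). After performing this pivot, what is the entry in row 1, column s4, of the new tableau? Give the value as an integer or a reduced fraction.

Pivot element is row 3, column x2: 17/3.
Normalize row 3: new (row 3, s4) = (-1/3)/(17/3) = -1/17.
row 1 ← row 1 − (2/3)·(new row 3): 1/6 − (2/3)·(-1/17) = 7/34.

7/34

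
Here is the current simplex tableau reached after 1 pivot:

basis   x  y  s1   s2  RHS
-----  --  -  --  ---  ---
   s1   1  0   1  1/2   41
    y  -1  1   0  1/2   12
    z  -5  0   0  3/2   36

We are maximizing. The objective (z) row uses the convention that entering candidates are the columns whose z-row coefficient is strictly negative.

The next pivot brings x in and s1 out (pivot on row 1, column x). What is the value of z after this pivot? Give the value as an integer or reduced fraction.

Minimum ratio for x: 41/1 = 41.
z changes by −(z-row coeff of x)·ratio = −(-5)·41 = 205.
New z = 36 + 205 = 241.

241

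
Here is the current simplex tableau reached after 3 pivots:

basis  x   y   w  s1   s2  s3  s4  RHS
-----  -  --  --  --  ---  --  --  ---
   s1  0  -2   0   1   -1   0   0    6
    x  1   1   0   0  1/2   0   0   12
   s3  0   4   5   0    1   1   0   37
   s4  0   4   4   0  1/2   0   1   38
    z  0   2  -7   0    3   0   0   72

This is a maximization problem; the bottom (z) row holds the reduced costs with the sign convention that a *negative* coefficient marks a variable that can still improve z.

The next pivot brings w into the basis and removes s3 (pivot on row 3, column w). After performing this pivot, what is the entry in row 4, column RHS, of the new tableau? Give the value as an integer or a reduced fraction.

42/5

Pivot element is row 3, column w: 5.
Normalize row 3: new (row 3, RHS) = 37/5 = 37/5.
row 4 ← row 4 − 4·(new row 3): 38 − 4·(37/5) = 42/5.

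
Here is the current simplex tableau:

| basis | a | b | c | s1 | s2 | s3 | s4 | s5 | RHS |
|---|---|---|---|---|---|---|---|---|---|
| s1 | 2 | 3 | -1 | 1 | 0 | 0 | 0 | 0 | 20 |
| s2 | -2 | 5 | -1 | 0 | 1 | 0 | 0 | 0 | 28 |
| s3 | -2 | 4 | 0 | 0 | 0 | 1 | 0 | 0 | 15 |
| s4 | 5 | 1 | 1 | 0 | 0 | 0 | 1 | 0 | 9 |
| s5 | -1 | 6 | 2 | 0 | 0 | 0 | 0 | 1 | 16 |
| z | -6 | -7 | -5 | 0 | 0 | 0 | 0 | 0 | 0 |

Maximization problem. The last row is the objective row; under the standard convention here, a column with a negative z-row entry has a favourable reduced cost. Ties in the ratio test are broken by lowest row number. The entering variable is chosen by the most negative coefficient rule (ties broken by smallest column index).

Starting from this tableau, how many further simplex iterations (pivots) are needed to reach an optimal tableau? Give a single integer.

pivot: b in, s5 out → z = 56/3
pivot: a in, s4 out → z = 851/31
pivot: c in, b out → z = 457/11
No improving column remains; optimal.

3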